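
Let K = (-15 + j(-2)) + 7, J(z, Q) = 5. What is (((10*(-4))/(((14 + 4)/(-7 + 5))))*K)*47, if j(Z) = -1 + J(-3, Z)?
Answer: -7520/9 ≈ -835.56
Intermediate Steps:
j(Z) = 4 (j(Z) = -1 + 5 = 4)
K = -4 (K = (-15 + 4) + 7 = -11 + 7 = -4)
(((10*(-4))/(((14 + 4)/(-7 + 5))))*K)*47 = (((10*(-4))/(((14 + 4)/(-7 + 5))))*(-4))*47 = (-40/(18/(-2))*(-4))*47 = (-40/(18*(-½))*(-4))*47 = (-40/(-9)*(-4))*47 = (-40*(-⅑)*(-4))*47 = ((40/9)*(-4))*47 = -160/9*47 = -7520/9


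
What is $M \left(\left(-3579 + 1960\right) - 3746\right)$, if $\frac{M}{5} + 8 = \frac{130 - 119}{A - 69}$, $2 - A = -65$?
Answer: $\frac{724275}{2} \approx 3.6214 \cdot 10^{5}$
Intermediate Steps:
$A = 67$ ($A = 2 - -65 = 2 + 65 = 67$)
$M = - \frac{135}{2}$ ($M = -40 + 5 \frac{130 - 119}{67 - 69} = -40 + 5 \frac{11}{-2} = -40 + 5 \cdot 11 \left(- \frac{1}{2}\right) = -40 + 5 \left(- \frac{11}{2}\right) = -40 - \frac{55}{2} = - \frac{135}{2} \approx -67.5$)
$M \left(\left(-3579 + 1960\right) - 3746\right) = - \frac{135 \left(\left(-3579 + 1960\right) - 3746\right)}{2} = - \frac{135 \left(-1619 - 3746\right)}{2} = \left(- \frac{135}{2}\right) \left(-5365\right) = \frac{724275}{2}$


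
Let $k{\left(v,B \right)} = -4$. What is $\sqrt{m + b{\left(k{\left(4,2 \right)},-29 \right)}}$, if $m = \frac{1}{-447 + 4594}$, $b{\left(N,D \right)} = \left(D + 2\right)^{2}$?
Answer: $\frac{2 \sqrt{3134265277}}{4147} \approx 27.0$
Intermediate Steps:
$b{\left(N,D \right)} = \left(2 + D\right)^{2}$
$m = \frac{1}{4147} \approx 0.00024114$
$\sqrt{m + b{\left(k{\left(4,2 \right)},-29 \right)}} = \sqrt{\frac{1}{4147} + \left(2 - 29\right)^{2}} = \sqrt{\frac{1}{4147} + \left(-27\right)^{2}} = \sqrt{\frac{1}{4147} + 729} = \sqrt{\frac{3023164}{4147}} = \frac{2 \sqrt{3134265277}}{4147}$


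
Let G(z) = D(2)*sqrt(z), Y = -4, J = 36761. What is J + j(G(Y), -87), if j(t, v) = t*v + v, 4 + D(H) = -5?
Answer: 36674 + 1566*I ≈ 36674.0 + 1566.0*I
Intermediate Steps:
D(H) = -9 (D(H) = -4 - 5 = -9)
G(z) = -9*sqrt(z)
j(t, v) = v + t*v
J + j(G(Y), -87) = 36761 - 87*(1 - 18*I) = 36761 + (-87 + 1566*I) = 36674 + 1566*I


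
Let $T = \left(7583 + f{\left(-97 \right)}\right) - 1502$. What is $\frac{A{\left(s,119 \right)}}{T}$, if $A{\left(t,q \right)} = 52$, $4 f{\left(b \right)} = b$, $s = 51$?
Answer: $\frac{208}{24227} \approx 0.0085855$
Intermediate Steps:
$f{\left(b \right)} = \frac{b}{4}$
$T = \frac{24227}{4}$ ($T = \left(7583 + \frac{1}{4} \left(-97\right)\right) - 1502 = \left(7583 - \frac{97}{4}\right) - 1502 = \frac{30235}{4} - 1502 = \frac{24227}{4} \approx 6056.8$)
$\frac{A{\left(s,119 \right)}}{T} = \frac{52}{\frac{24227}{4}} = 52 \cdot \frac{4}{24227} = \frac{208}{24227}$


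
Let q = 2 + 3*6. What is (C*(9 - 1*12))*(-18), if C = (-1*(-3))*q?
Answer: 3240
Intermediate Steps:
q = 20 (q = 2 + 18 = 20)
C = 60 (C = -1*(-3)*20 = 3*20 = 60)
(C*(9 - 1*12))*(-18) = (60*(9 - 1*12))*(-18) = (60*(9 - 12))*(-18) = (60*(-3))*(-18) = -180*(-18) = 3240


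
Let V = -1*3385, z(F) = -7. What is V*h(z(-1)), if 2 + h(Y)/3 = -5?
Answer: 71085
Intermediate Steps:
V = -3385
h(Y) = -21 (h(Y) = -6 + 3*(-5) = -6 - 15 = -21)
V*h(z(-1)) = -3385*(-21) = 71085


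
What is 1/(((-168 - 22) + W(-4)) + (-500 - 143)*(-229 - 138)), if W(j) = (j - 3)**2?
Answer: 1/235840 ≈ 4.2402e-6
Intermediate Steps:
W(j) = (-3 + j)**2
1/(((-168 - 22) + W(-4)) + (-500 - 143)*(-229 - 138)) = 1/(((-168 - 22) + (-3 - 4)**2) + (-500 - 143)*(-229 - 138)) = 1/((-190 + (-7)**2) - 643*(-367)) = 1/((-190 + 49) + 235981) = 1/(-141 + 235981) = 1/235840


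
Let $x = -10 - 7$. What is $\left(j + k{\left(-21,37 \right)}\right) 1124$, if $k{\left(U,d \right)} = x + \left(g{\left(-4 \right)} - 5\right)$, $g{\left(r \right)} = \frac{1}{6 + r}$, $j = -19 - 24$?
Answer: $-72498$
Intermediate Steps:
$x = -17$
$j = -43$ ($j = -19 - 24 = -43$)
$k{\left(U,d \right)} = - \frac{43}{2}$ ($k{\left(U,d \right)} = -17 - \left(5 - \frac{1}{6 - 4}\right) = -17 - \left(5 - \frac{1}{2}\right) = -17 + \left(\frac{1}{2} - 5\right) = -17 - \frac{9}{2} = - \frac{43}{2}$)
$\left(j + k{\left(-21,37 \right)}\right) 1124 = \left(-43 - \frac{43}{2}\right) 1124 = \left(- \frac{129}{2}\right) 1124 = -72498$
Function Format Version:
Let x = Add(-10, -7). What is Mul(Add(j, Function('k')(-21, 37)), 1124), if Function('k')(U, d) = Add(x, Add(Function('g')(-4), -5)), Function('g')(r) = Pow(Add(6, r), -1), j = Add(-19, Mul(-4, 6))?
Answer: -72498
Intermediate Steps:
x = -17
j = -43 (j = Add(-19, -24) = -43)
Function('k')(U, d) = Rational(-43, 2) (Function('k')(U, d) = Add(-17, Add(Pow(Add(6, -4), -1), -5)) = Add(-17, Add(Pow(2, -1), -5)) = Add(-17, Add(Rational(1, 2), -5)) = Add(-17, Rational(-9, 2)) = Rational(-43, 2))
Mul(Add(j, Function('k')(-21, 37)), 1124) = Mul(Add(-43, Rational(-43, 2)), 1124) = Mul(Rational(-129, 2), 1124) = -72498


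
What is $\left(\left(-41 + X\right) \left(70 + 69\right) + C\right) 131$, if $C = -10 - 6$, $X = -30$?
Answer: $-1294935$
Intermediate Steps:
$C = -16$
$\left(\left(-41 + X\right) \left(70 + 69\right) + C\right) 131 = \left(\left(-41 - 30\right) \left(70 + 69\right) - 16\right) 131 = \left(\left(-71\right) 139 - 16\right) 131 = \left(-9869 - 16\right) 131 = \left(-9885\right) 131 = -1294935$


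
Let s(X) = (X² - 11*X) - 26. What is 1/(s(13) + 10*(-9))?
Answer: -1/90 ≈ -0.011111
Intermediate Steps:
s(X) = -26 + X² - 11*X
1/(s(13) + 10*(-9)) = 1/((-26 + 13² - 11*13) + 10*(-9)) = 1/((-26 + 169 - 143) - 90) = 1/(0 - 90) = 1/(-90) = -1/90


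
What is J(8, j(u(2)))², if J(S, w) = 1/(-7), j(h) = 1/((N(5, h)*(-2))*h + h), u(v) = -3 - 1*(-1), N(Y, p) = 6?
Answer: 1/49 ≈ 0.020408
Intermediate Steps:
u(v) = -2 (u(v) = -3 + 1 = -2)
j(h) = -1/(11*h) (j(h) = 1/((6*(-2))*h + h) = 1/(-12*h + h) = 1/(-11*h) = -1/(11*h))
J(S, w) = -⅐ (J(S, w) = 1*(-⅐) = -⅐)
J(8, j(u(2)))² = (-⅐)² = 1/49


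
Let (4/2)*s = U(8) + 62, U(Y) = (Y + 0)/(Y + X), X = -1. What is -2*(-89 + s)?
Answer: 804/7 ≈ 114.86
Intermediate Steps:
U(Y) = Y/(-1 + Y) (U(Y) = (Y + 0)/(Y - 1) = Y/(-1 + Y))
s = 221/7 (s = (8/(-1 + 8) + 62)/2 = (8/7 + 62)/2 = (½)*(442/7) = 221/7 ≈ 31.571)
-2*(-89 + s) = -2*(-89 + 221/7) = -2*(-402/7) = 804/7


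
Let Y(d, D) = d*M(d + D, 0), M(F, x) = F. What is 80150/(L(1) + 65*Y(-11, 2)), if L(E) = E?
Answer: 40075/3218 ≈ 12.453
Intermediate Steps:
Y(d, D) = d*(D + d) (Y(d, D) = d*(d + D) = d*(D + d))
80150/(L(1) + 65*Y(-11, 2)) = 80150/(1 + 65*(-11*(2 - 11))) = 80150/(1 + 65*(-11*(-9))) = 80150/(1 + 65*99) = 80150/(1 + 6435) = 80150/6436 = 80150*(1/6436) = 40075/3218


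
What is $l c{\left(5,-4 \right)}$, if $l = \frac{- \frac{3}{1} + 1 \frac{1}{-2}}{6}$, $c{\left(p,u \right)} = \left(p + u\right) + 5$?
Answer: $- \frac{7}{2} \approx -3.5$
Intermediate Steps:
$c{\left(p,u \right)} = 5 + p + u$
$l = - \frac{7}{12}$ ($l = \left(\left(-3\right) 1 + 1 \left(- \frac{1}{2}\right)\right) \frac{1}{6} = \left(-3 - \frac{1}{2}\right) \frac{1}{6} = \left(- \frac{7}{2}\right) \frac{1}{6} = - \frac{7}{12} \approx -0.58333$)
$l c{\left(5,-4 \right)} = - \frac{7 \left(5 + 5 - 4\right)}{12} = \left(- \frac{7}{12}\right) 6 = - \frac{7}{2}$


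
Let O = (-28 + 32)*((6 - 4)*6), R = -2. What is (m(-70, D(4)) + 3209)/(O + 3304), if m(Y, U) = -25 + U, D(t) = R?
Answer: 1591/1676 ≈ 0.94928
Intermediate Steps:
D(t) = -2
O = 48 (O = 4*(2*6) = 4*12 = 48)
(m(-70, D(4)) + 3209)/(O + 3304) = ((-25 - 2) + 3209)/(48 + 3304) = (-27 + 3209)/3352 = 3182*(1/3352) = 1591/1676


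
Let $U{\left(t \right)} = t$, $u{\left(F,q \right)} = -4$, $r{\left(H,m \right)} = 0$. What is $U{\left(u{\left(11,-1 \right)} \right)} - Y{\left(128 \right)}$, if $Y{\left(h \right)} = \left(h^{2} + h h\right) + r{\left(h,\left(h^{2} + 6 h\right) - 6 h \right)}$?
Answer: $-32772$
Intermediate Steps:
$Y{\left(h \right)} = 2 h^{2}$ ($Y{\left(h \right)} = \left(h^{2} + h h\right) + 0 = \left(h^{2} + h^{2}\right) + 0 = 2 h^{2} + 0 = 2 h^{2}$)
$U{\left(u{\left(11,-1 \right)} \right)} - Y{\left(128 \right)} = -4 - 2 \cdot 128^{2} = -4 - 2 \cdot 16384 = -4 - 32768 = -32772$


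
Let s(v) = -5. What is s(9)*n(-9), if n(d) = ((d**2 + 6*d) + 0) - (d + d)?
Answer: -225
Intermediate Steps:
n(d) = d**2 + 4*d (n(d) = (d**2 + 6*d) - 2*d = d**2 + 4*d)
s(9)*n(-9) = -(-45)*(4 - 9) = -(-45)*(-5) = -5*45 = -225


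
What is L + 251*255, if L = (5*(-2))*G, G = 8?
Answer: 63925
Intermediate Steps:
L = -80 (L = (5*(-2))*8 = -10*8 = -80)
L + 251*255 = -80 + 251*255 = -80 + 64005 = 63925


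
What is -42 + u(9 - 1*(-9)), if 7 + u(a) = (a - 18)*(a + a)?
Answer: -49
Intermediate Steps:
u(a) = -7 + 2*a*(-18 + a) (u(a) = -7 + (a - 18)*(a + a) = -7 + (-18 + a)*(2*a) = -7 + 2*a*(-18 + a))
-42 + u(9 - 1*(-9)) = -42 + (-7 - 36*(9 - 1*(-9)) + 2*(9 - 1*(-9))**2) = -42 + (-7 - 36*(9 + 9) + 2*(9 + 9)**2) = -42 + (-7 - 36*18 + 2*18**2) = -42 + (-7 - 648 + 2*324) = -42 + (-7 - 648 + 648) = -42 - 7 = -49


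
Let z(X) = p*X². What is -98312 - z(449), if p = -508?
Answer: 102314996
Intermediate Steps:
z(X) = -508*X²
-98312 - z(449) = -98312 - (-508)*449² = -98312 - (-508)*201601 = -98312 - 1*(-102413308) = -98312 + 102413308 = 102314996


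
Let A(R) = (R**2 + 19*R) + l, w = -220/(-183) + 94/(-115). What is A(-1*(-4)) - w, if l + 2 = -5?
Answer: 1780727/21045 ≈ 84.615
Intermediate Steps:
l = -7 (l = -2 - 5 = -7)
w = 8098/21045 (w = -220*(-1/183) + 94*(-1/115) = 220/183 - 94/115 = 8098/21045 ≈ 0.38479)
A(R) = -7 + R**2 + 19*R (A(R) = (R**2 + 19*R) - 7 = -7 + R**2 + 19*R)
A(-1*(-4)) - w = (-7 + (-1*(-4))**2 + 19*(-1*(-4))) - 1*8098/21045 = (-7 + 4**2 + 19*4) - 8098/21045 = (-7 + 16 + 76) - 8098/21045 = 85 - 8098/21045 = 1780727/21045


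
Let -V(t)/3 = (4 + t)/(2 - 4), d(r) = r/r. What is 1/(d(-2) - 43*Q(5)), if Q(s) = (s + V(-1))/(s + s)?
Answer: -20/797 ≈ -0.025094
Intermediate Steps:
d(r) = 1
V(t) = 6 + 3*t/2 (V(t) = -3*(4 + t)/(2 - 4) = -3*(4 + t)/(-2) = -3*(4 + t)*(-1)/2 = -3*(-2 - t/2) = 6 + 3*t/2)
Q(s) = (9/2 + s)/(2*s) (Q(s) = (s + (6 + (3/2)*(-1)))/(s + s) = (s + (6 - 3/2))/((2*s)) = (s + 9/2)*(1/(2*s)) = (9/2 + s)*(1/(2*s)) = (9/2 + s)/(2*s))
1/(d(-2) - 43*Q(5)) = 1/(1 - 43*(9 + 2*5)/(4*5)) = 1/(1 - 43*(9 + 10)/(4*5)) = 1/(1 - 43*19/(4*5)) = 1/(1 - 43*19/20) = 1/(1 - 817/20) = 1/(-797/20) = -20/797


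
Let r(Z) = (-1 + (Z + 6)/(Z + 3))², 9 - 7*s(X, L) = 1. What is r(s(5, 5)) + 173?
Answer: 145934/841 ≈ 173.52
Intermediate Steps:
s(X, L) = 8/7 (s(X, L) = 9/7 - ⅐*1 = 9/7 - ⅐ = 8/7)
r(Z) = (-1 + (6 + Z)/(3 + Z))²
r(s(5, 5)) + 173 = 9/(3 + 8/7)² + 173 = 9/(29/7)² + 173 = 9*(49/841) + 173 = 441/841 + 173 = 145934/841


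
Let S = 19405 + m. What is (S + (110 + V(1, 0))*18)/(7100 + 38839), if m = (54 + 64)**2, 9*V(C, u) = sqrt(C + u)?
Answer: 35311/45939 ≈ 0.76865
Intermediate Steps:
V(C, u) = sqrt(C + u)/9
m = 13924 (m = 118**2 = 13924)
S = 33329 (S = 19405 + 13924 = 33329)
(S + (110 + V(1, 0))*18)/(7100 + 38839) = (33329 + (110 + sqrt(1 + 0)/9)*18)/(7100 + 38839) = (33329 + (110 + sqrt(1)/9)*18)/45939 = (33329 + (110 + (1/9)*1)*18)*(1/45939) = (33329 + (110 + 1/9)*18)*(1/45939) = (33329 + (991/9)*18)*(1/45939) = (33329 + 1982)*(1/45939) = 35311*(1/45939) = 35311/45939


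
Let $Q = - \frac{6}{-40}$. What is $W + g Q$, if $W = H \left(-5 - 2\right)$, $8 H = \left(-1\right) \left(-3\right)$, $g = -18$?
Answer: $- \frac{213}{40} \approx -5.325$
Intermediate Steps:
$Q = \frac{3}{20}$ ($Q = \left(-6\right) \left(- \frac{1}{40}\right) = \frac{3}{20} \approx 0.15$)
$H = \frac{3}{8}$ ($H = \frac{\left(-1\right) \left(-3\right)}{8} = \frac{1}{8} \cdot 3 = \frac{3}{8} \approx 0.375$)
$W = - \frac{21}{8}$ ($W = \frac{3 \left(-5 - 2\right)}{8} = \frac{3}{8} \left(-7\right) = - \frac{21}{8} \approx -2.625$)
$W + g Q = - \frac{21}{8} - \frac{27}{10} = - \frac{213}{40}$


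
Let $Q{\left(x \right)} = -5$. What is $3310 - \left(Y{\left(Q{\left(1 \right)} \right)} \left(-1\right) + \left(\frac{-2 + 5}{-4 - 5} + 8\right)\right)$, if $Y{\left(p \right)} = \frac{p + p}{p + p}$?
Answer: $\frac{9910}{3} \approx 3303.3$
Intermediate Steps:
$Y{\left(p \right)} = 1$ ($Y{\left(p \right)} = \frac{2 p}{2 p} = 2 p \frac{1}{2 p} = 1$)
$3310 - \left(Y{\left(Q{\left(1 \right)} \right)} \left(-1\right) + \left(\frac{-2 + 5}{-4 - 5} + 8\right)\right) = 3310 - \left(1 \left(-1\right) + \left(\frac{-2 + 5}{-4 - 5} + 8\right)\right) = 3310 - \left(-1 + \left(\frac{3}{-9} + 8\right)\right) = 3310 - \left(-1 + \left(3 \left(- \frac{1}{9}\right) + 8\right)\right) = 3310 - \left(-1 + \left(- \frac{1}{3} + 8\right)\right) = 3310 - \left(-1 + \frac{23}{3}\right) = 3310 - \frac{20}{3} = \frac{9910}{3}$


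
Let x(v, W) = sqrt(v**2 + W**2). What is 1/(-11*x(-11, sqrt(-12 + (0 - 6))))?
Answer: -sqrt(103)/1133 ≈ -0.0089575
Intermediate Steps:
x(v, W) = sqrt(W**2 + v**2)
1/(-11*x(-11, sqrt(-12 + (0 - 6)))) = 1/(-11*sqrt((sqrt(-12 + (0 - 6)))**2 + (-11)**2)) = 1/(-11*sqrt((sqrt(-12 - 6))**2 + 121)) = 1/(-11*sqrt((sqrt(-18))**2 + 121)) = 1/(-11*sqrt((3*I*sqrt(2))**2 + 121)) = 1/(-11*sqrt(-18 + 121)) = 1/(-11*sqrt(103)) = -sqrt(103)/1133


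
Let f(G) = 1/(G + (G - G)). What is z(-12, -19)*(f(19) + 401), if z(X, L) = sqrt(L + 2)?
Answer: 7620*I*sqrt(17)/19 ≈ 1653.6*I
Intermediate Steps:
z(X, L) = sqrt(2 + L)
f(G) = 1/G (f(G) = 1/(G + 0) = 1/G)
z(-12, -19)*(f(19) + 401) = sqrt(2 - 19)*(1/19 + 401) = sqrt(-17)*(1/19 + 401) = (I*sqrt(17))*(7620/19) = 7620*I*sqrt(17)/19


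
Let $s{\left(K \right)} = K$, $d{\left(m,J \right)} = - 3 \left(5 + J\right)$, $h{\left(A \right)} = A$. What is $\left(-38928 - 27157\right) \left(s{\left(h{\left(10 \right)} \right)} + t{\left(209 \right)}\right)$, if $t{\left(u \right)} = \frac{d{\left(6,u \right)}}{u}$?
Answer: $- \frac{95691080}{209} \approx -4.5785 \cdot 10^{5}$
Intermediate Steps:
$d{\left(m,J \right)} = -15 - 3 J$
$t{\left(u \right)} = \frac{-15 - 3 u}{u}$
$\left(-38928 - 27157\right) \left(s{\left(h{\left(10 \right)} \right)} + t{\left(209 \right)}\right) = \left(-38928 - 27157\right) \left(10 - \left(3 + \frac{15}{209}\right)\right) = - 66085 \left(10 - \frac{642}{209}\right) = \left(-66085\right) \frac{1448}{209} = - \frac{95691080}{209}$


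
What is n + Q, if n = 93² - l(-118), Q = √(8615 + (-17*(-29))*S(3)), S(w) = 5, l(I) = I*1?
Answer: 8767 + 2*√2770 ≈ 8872.3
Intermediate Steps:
l(I) = I
Q = 2*√2770 (Q = √(8615 - 17*(-29)*5) = √(8615 + 493*5) = √(8615 + 2465) = √11080 = 2*√2770 ≈ 105.26)
n = 8767 (n = 93² - 1*(-118) = 8649 + 118 = 8767)
n + Q = 8767 + 2*√2770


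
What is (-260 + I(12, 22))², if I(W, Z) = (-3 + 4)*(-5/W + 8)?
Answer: 9174841/144 ≈ 63714.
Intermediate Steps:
I(W, Z) = 8 - 5/W (I(W, Z) = 1*(8 - 5/W) = 8 - 5/W)
(-260 + I(12, 22))² = (-260 + (8 - 5/12))² = (-260 + 91/12)² = (-3029/12)² = 9174841/144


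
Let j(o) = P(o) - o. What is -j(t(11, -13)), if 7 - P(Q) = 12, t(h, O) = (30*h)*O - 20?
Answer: -4305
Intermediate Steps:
t(h, O) = -20 + 30*O*h (t(h, O) = 30*O*h - 20 = -20 + 30*O*h)
P(Q) = -5 (P(Q) = 7 - 1*12 = 7 - 12 = -5)
j(o) = -5 - o
-j(t(11, -13)) = -(-5 - (-20 + 30*(-13)*11)) = -(-5 - (-20 - 4290)) = -(-5 - 1*(-4310)) = -(-5 + 4310) = -1*4305 = -4305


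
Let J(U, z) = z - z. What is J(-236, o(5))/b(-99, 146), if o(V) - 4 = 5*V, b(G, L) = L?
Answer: 0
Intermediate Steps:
o(V) = 4 + 5*V
J(U, z) = 0
J(-236, o(5))/b(-99, 146) = 0/146 = 0*(1/146) = 0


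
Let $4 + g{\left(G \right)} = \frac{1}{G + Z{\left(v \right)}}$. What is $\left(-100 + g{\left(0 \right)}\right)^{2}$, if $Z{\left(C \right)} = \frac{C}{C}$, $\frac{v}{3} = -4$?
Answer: $10609$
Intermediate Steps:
$v = -12$ ($v = 3 \left(-4\right) = -12$)
$Z{\left(C \right)} = 1$
$g{\left(G \right)} = -4 + \frac{1}{1 + G}$ ($g{\left(G \right)} = -4 + \frac{1}{G + 1} = -4 + \frac{1}{1 + G}$)
$\left(-100 + g{\left(0 \right)}\right)^{2} = \left(-100 + \frac{-3 - 0}{1 + 0}\right)^{2} = \left(-100 + \frac{-3 + 0}{1}\right)^{2} = \left(-100 + 1 \left(-3\right)\right)^{2} = \left(-100 - 3\right)^{2} = \left(-103\right)^{2} = 10609$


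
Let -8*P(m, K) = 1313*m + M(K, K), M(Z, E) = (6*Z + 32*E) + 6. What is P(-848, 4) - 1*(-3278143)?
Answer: 13669205/4 ≈ 3.4173e+6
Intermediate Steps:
M(Z, E) = 6 + 6*Z + 32*E
P(m, K) = -3/4 - 1313*m/8 - 19*K/4 (P(m, K) = -(1313*m + (6 + 6*K + 32*K))/8 = -(1313*m + (6 + 38*K))/8 = -(6 + 38*K + 1313*m)/8 = -3/4 - 1313*m/8 - 19*K/4)
P(-848, 4) - 1*(-3278143) = (-3/4 - 1313/8*(-848) - 19/4*4) - 1*(-3278143) = (-3/4 + 139178 - 19) + 3278143 = 556633/4 + 3278143 = 13669205/4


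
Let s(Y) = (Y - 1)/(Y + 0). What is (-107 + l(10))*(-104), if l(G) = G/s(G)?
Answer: 89752/9 ≈ 9972.4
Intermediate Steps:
s(Y) = (-1 + Y)/Y
l(G) = G²/(-1 + G) (l(G) = G/(((-1 + G)/G)) = G*(G/(-1 + G)) = G²/(-1 + G))
(-107 + l(10))*(-104) = (-107 + 10²/(-1 + 10))*(-104) = (-107 + 100/9)*(-104) = -863/9*(-104) = 89752/9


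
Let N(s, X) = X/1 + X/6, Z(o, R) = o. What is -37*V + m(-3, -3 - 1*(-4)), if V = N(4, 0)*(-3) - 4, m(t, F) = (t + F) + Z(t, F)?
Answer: 143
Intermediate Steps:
N(s, X) = 7*X/6 (N(s, X) = X*1 + X*(⅙) = X + X/6 = 7*X/6)
m(t, F) = F + 2*t (m(t, F) = (t + F) + t = (F + t) + t = F + 2*t)
V = -4 (V = ((7/6)*0)*(-3) - 4 = 0*(-3) - 4 = 0 - 4 = -4)
-37*V + m(-3, -3 - 1*(-4)) = -37*(-4) + ((-3 - 1*(-4)) + 2*(-3)) = 148 + ((-3 + 4) - 6) = 148 + (1 - 6) = 148 - 5 = 143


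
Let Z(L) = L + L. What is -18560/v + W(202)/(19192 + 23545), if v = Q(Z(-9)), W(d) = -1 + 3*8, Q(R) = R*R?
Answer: -198297817/3461697 ≈ -57.283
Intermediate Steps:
Z(L) = 2*L
Q(R) = R²
W(d) = 23 (W(d) = -1 + 24 = 23)
v = 324 (v = (2*(-9))² = (-18)² = 324)
-18560/v + W(202)/(19192 + 23545) = -18560/324 + 23/(19192 + 23545) = -18560*1/324 + 23/42737 = -4640/81 + 23*(1/42737) = -4640/81 + 23/42737 = -198297817/3461697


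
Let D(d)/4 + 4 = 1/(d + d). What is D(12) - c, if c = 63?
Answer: -473/6 ≈ -78.833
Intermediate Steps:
D(d) = -16 + 2/d (D(d) = -16 + 4/(d + d) = -16 + 4/((2*d)) = -16 + 4*(1/(2*d)) = -16 + 2/d)
D(12) - c = (-16 + 2/12) - 1*63 = (-16 + 2*(1/12)) - 63 = (-16 + 1/6) - 63 = -95/6 - 63 = -473/6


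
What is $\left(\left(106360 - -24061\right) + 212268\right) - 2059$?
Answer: $340630$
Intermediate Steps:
$\left(\left(106360 - -24061\right) + 212268\right) - 2059 = \left(\left(106360 + 24061\right) + 212268\right) - 2059 = \left(130421 + 212268\right) - 2059 = 342689 - 2059 = 340630$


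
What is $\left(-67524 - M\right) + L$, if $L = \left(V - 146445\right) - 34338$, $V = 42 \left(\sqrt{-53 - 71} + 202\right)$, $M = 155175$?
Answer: $-394998 + 84 i \sqrt{31} \approx -3.95 \cdot 10^{5} + 467.69 i$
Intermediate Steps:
$V = 8484 + 84 i \sqrt{31}$ ($V = 42 \left(\sqrt{-124} + 202\right) = 42 \left(2 i \sqrt{31} + 202\right) = 42 \left(202 + 2 i \sqrt{31}\right) = 8484 + 84 i \sqrt{31} \approx 8484.0 + 467.69 i$)
$L = -172299 + 84 i \sqrt{31}$ ($L = \left(\left(8484 + 84 i \sqrt{31}\right) - 146445\right) - 34338 = \left(-137961 + 84 i \sqrt{31}\right) - 34338 = -172299 + 84 i \sqrt{31} \approx -1.723 \cdot 10^{5} + 467.69 i$)
$\left(-67524 - M\right) + L = \left(-67524 - 155175\right) - \left(172299 - 84 i \sqrt{31}\right) = -222699 - \left(172299 - 84 i \sqrt{31}\right) = -394998 + 84 i \sqrt{31}$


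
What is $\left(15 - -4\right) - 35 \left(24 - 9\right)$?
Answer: $-506$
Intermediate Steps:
$\left(15 - -4\right) - 35 \left(24 - 9\right) = \left(15 + 4\right) - 525 = 19 - 525 = -506$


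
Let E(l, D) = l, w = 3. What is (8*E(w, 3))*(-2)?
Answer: -48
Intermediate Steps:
(8*E(w, 3))*(-2) = (8*3)*(-2) = 24*(-2) = -48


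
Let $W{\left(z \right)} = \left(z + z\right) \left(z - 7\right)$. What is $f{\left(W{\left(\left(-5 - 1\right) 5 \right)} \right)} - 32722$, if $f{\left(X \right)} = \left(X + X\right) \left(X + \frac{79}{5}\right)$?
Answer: $9894230$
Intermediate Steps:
$W{\left(z \right)} = 2 z \left(-7 + z\right)$
$f{\left(X \right)} = 2 X \left(\frac{79}{5} + X\right)$ ($f{\left(X \right)} = 2 X \left(X + 79 \cdot \frac{1}{5}\right) = 2 X \left(X + \frac{79}{5}\right) = 2 X \left(\frac{79}{5} + X\right)$)
$f{\left(W{\left(\left(-5 - 1\right) 5 \right)} \right)} - 32722 = \frac{2 \cdot 2 \left(-5 - 1\right) 5 \left(-7 + \left(-5 - 1\right) 5\right) \left(79 + 5 \cdot 2 \left(-5 - 1\right) 5 \left(-7 + \left(-5 - 1\right) 5\right)\right)}{5} - 32722 = \frac{2 \cdot 2 \left(\left(-6\right) 5\right) \left(-7 - 30\right) \left(79 + 5 \cdot 2 \left(\left(-6\right) 5\right) \left(-7 - 30\right)\right)}{5} - 32722 = \frac{2 \cdot 2 \left(-30\right) \left(-7 - 30\right) \left(79 + 5 \cdot 2 \left(-30\right) \left(-7 - 30\right)\right)}{5} - 32722 = \frac{2 \cdot 2 \left(-30\right) \left(-37\right) \left(79 + 5 \cdot 2 \left(-30\right) \left(-37\right)\right)}{5} - 32722 = \frac{2}{5} \cdot 2220 \left(79 + 5 \cdot 2220\right) - 32722 = \frac{2}{5} \cdot 2220 \left(79 + 11100\right) - 32722 = \frac{2}{5} \cdot 2220 \cdot 11179 - 32722 = 9926952 - 32722 = 9894230$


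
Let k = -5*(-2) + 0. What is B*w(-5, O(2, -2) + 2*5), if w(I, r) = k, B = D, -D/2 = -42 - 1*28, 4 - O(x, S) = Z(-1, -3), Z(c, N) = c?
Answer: 1400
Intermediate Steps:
O(x, S) = 5 (O(x, S) = 4 - 1*(-1) = 4 + 1 = 5)
k = 10 (k = 10 + 0 = 10)
D = 140 (D = -2*(-42 - 1*28) = -2*(-42 - 28) = -2*(-70) = 140)
B = 140
w(I, r) = 10
B*w(-5, O(2, -2) + 2*5) = 140*10 = 1400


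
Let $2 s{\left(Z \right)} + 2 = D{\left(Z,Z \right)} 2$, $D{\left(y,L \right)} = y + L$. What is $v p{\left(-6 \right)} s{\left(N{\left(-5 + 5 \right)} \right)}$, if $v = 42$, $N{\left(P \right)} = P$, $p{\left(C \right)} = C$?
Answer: $252$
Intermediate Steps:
$D{\left(y,L \right)} = L + y$
$s{\left(Z \right)} = -1 + 2 Z$ ($s{\left(Z \right)} = -1 + \frac{\left(Z + Z\right) 2}{2} = -1 + \frac{2 Z 2}{2} = -1 + \frac{4 Z}{2} = -1 + 2 Z$)
$v p{\left(-6 \right)} s{\left(N{\left(-5 + 5 \right)} \right)} = 42 \left(-6\right) \left(-1 + 2 \left(-5 + 5\right)\right) = - 252 \left(-1 + 2 \cdot 0\right) = - 252 \left(-1 + 0\right) = \left(-252\right) \left(-1\right) = 252$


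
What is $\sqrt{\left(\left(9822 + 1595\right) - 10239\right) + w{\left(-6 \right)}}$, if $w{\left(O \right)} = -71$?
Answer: $3 \sqrt{123} \approx 33.272$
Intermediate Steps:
$\sqrt{\left(\left(9822 + 1595\right) - 10239\right) + w{\left(-6 \right)}} = \sqrt{\left(\left(9822 + 1595\right) - 10239\right) - 71} = \sqrt{\left(11417 - 10239\right) - 71} = \sqrt{1178 - 71} = \sqrt{1107} = 3 \sqrt{123}$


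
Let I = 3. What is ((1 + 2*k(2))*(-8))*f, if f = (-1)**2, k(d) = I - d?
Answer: -24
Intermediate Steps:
k(d) = 3 - d
f = 1
((1 + 2*k(2))*(-8))*f = ((1 + 2*(3 - 1*2))*(-8))*1 = ((1 + 2*(3 - 2))*(-8))*1 = ((1 + 2*1)*(-8))*1 = ((1 + 2)*(-8))*1 = (3*(-8))*1 = -24*1 = -24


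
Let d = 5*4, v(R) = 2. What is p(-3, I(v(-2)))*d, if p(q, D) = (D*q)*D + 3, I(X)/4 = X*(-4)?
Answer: -61380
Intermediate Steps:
I(X) = -16*X (I(X) = 4*(X*(-4)) = 4*(-4*X) = -16*X)
p(q, D) = 3 + q*D**2 (p(q, D) = q*D**2 + 3 = 3 + q*D**2)
d = 20
p(-3, I(v(-2)))*d = (3 - 3*(-16*2)**2)*20 = (3 - 3*(-32)**2)*20 = (3 - 3*1024)*20 = (3 - 3072)*20 = -3069*20 = -61380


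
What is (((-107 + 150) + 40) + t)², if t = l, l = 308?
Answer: 152881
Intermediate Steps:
t = 308
(((-107 + 150) + 40) + t)² = (((-107 + 150) + 40) + 308)² = ((43 + 40) + 308)² = (83 + 308)² = 391² = 152881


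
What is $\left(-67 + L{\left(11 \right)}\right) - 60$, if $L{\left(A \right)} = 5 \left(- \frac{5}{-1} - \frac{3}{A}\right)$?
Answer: $- \frac{1137}{11} \approx -103.36$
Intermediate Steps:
$L{\left(A \right)} = 25 - \frac{15}{A}$ ($L{\left(A \right)} = 5 \left(\left(-5\right) \left(-1\right) - \frac{3}{A}\right) = 5 \left(5 - \frac{3}{A}\right) = 25 - \frac{15}{A}$)
$\left(-67 + L{\left(11 \right)}\right) - 60 = \left(-67 + \left(25 - \frac{15}{11}\right)\right) - 60 = \left(-67 + \frac{260}{11}\right) - 60 = - \frac{477}{11} - 60 = - \frac{1137}{11}$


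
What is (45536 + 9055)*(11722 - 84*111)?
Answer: 130909218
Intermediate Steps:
(45536 + 9055)*(11722 - 84*111) = 54591*(11722 - 9324) = 54591*2398 = 130909218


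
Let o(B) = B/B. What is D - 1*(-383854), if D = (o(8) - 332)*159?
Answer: 331225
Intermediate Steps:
o(B) = 1
D = -52629 (D = (1 - 332)*159 = -331*159 = -52629)
D - 1*(-383854) = -52629 - 1*(-383854) = -52629 + 383854 = 331225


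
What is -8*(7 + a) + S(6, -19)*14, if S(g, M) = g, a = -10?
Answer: 108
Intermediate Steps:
-8*(7 + a) + S(6, -19)*14 = -8*(7 - 10) + 6*14 = -8*(-3) + 84 = 24 + 84 = 108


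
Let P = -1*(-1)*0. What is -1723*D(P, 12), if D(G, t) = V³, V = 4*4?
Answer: -7057408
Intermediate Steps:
P = 0 (P = 1*0 = 0)
V = 16
D(G, t) = 4096 (D(G, t) = 16³ = 4096)
-1723*D(P, 12) = -1723*4096 = -7057408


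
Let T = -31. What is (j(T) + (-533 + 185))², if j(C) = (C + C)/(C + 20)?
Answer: 14182756/121 ≈ 1.1721e+5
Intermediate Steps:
j(C) = 2*C/(20 + C) (j(C) = (2*C)/(20 + C) = 2*C/(20 + C))
(j(T) + (-533 + 185))² = (2*(-31)/(20 - 31) + (-533 + 185))² = (2*(-31)/(-11) - 348)² = (2*(-31)*(-1/11) - 348)² = (62/11 - 348)² = (-3766/11)² = 14182756/121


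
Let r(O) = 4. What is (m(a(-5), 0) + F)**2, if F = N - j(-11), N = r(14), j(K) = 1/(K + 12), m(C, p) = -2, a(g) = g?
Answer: 1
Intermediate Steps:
j(K) = 1/(12 + K)
N = 4
F = 3 (F = 4 - 1/(12 - 11) = 4 - 1/1 = 4 - 1*1 = 4 - 1 = 3)
(m(a(-5), 0) + F)**2 = (-2 + 3)**2 = 1**2 = 1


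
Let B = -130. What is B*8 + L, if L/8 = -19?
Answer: -1192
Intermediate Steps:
L = -152 (L = 8*(-19) = -152)
B*8 + L = -130*8 - 152 = -1040 - 152 = -1192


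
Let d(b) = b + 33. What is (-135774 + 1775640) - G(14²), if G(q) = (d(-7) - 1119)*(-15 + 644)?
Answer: 2327363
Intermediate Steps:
d(b) = 33 + b
G(q) = -687497 (G(q) = ((33 - 7) - 1119)*(-15 + 644) = (26 - 1119)*629 = -1093*629 = -687497)
(-135774 + 1775640) - G(14²) = (-135774 + 1775640) - 1*(-687497) = 1639866 + 687497 = 2327363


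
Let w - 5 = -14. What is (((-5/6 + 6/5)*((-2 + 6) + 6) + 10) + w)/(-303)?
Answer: -14/909 ≈ -0.015402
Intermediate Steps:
w = -9 (w = 5 - 14 = -9)
(((-5/6 + 6/5)*((-2 + 6) + 6) + 10) + w)/(-303) = (((-5/6 + 6/5)*((-2 + 6) + 6) + 10) - 9)/(-303) = (((-5*⅙ + 6*(⅕))*(4 + 6) + 10) - 9)*(-1/303) = (((-⅚ + 6/5)*10 + 10) - 9)*(-1/303) = (((11/30)*10 + 10) - 9)*(-1/303) = ((11/3 + 10) - 9)*(-1/303) = (41/3 - 9)*(-1/303) = (14/3)*(-1/303) = -14/909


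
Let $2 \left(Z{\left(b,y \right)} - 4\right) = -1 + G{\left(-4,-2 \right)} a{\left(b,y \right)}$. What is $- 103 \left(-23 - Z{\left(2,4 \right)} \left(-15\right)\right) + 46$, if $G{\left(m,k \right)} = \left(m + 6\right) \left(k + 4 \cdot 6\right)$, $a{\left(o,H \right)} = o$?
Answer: $- \frac{141945}{2} \approx -70973.0$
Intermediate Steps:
$G{\left(m,k \right)} = \left(6 + m\right) \left(24 + k\right)$ ($G{\left(m,k \right)} = \left(6 + m\right) \left(k + 24\right) = \left(6 + m\right) \left(24 + k\right)$)
$Z{\left(b,y \right)} = \frac{7}{2} + 22 b$ ($Z{\left(b,y \right)} = 4 + \frac{-1 + \left(144 + 6 \left(-2\right) + 24 \left(-4\right) - -8\right) b}{2} = 4 + \frac{-1 + \left(144 - 12 - 96 + 8\right) b}{2} = 4 + \frac{-1 + 44 b}{2} = 4 + \left(- \frac{1}{2} + 22 b\right) = \frac{7}{2} + 22 b$)
$- 103 \left(-23 - Z{\left(2,4 \right)} \left(-15\right)\right) + 46 = - 103 \left(-23 - \left(\frac{7}{2} + 22 \cdot 2\right) \left(-15\right)\right) + 46 = - 103 \left(-23 - \left(\frac{7}{2} + 44\right) \left(-15\right)\right) + 46 = - 103 \left(-23 - \frac{95}{2} \left(-15\right)\right) + 46 = - 103 \left(-23 - - \frac{1425}{2}\right) + 46 = - 103 \left(-23 + \frac{1425}{2}\right) + 46 = \left(-103\right) \frac{1379}{2} + 46 = - \frac{142037}{2} + 46 = - \frac{141945}{2}$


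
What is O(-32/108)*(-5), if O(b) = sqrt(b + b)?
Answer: -20*I*sqrt(3)/9 ≈ -3.849*I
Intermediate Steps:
O(b) = sqrt(2)*sqrt(b) (O(b) = sqrt(2*b) = sqrt(2)*sqrt(b))
O(-32/108)*(-5) = (sqrt(2)*sqrt(-32/108))*(-5) = (sqrt(2)*sqrt(-32*1/108))*(-5) = (sqrt(2)*sqrt(-8/27))*(-5) = (sqrt(2)*(2*I*sqrt(6)/9))*(-5) = (4*I*sqrt(3)/9)*(-5) = -20*I*sqrt(3)/9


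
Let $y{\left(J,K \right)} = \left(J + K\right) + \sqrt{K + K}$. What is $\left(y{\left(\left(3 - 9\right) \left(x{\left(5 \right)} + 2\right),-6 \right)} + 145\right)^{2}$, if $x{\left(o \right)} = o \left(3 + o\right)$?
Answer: $12757 - 452 i \sqrt{3} \approx 12757.0 - 782.89 i$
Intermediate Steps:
$y{\left(J,K \right)} = J + K + \sqrt{2} \sqrt{K}$ ($y{\left(J,K \right)} = \left(J + K\right) + \sqrt{2 K} = \left(J + K\right) + \sqrt{2} \sqrt{K} = J + K + \sqrt{2} \sqrt{K}$)
$\left(y{\left(\left(3 - 9\right) \left(x{\left(5 \right)} + 2\right),-6 \right)} + 145\right)^{2} = \left(\left(\left(3 - 9\right) \left(5 \left(3 + 5\right) + 2\right) - 6 + \sqrt{2} \sqrt{-6}\right) + 145\right)^{2} = \left(\left(- 6 \left(5 \cdot 8 + 2\right) - 6 + \sqrt{2} i \sqrt{6}\right) + 145\right)^{2} = \left(\left(- 6 \left(40 + 2\right) - 6 + 2 i \sqrt{3}\right) + 145\right)^{2} = \left(\left(\left(-6\right) 42 - 6 + 2 i \sqrt{3}\right) + 145\right)^{2} = \left(\left(-252 - 6 + 2 i \sqrt{3}\right) + 145\right)^{2} = \left(\left(-258 + 2 i \sqrt{3}\right) + 145\right)^{2} = \left(-113 + 2 i \sqrt{3}\right)^{2}$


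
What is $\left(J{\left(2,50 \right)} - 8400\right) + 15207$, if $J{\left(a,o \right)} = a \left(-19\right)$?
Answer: $6769$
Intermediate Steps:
$J{\left(a,o \right)} = - 19 a$
$\left(J{\left(2,50 \right)} - 8400\right) + 15207 = \left(\left(-19\right) 2 - 8400\right) + 15207 = \left(-38 - 8400\right) + 15207 = -8438 + 15207 = 6769$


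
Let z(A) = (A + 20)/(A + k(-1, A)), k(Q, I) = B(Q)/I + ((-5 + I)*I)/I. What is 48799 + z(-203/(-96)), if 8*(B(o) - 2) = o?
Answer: 110619111/2258 ≈ 48990.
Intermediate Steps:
B(o) = 2 + o/8
k(Q, I) = -5 + I + (2 + Q/8)/I (k(Q, I) = (2 + Q/8)/I + ((-5 + I)*I)/I = (2 + Q/8)/I + (I*(-5 + I))/I = (2 + Q/8)/I + (-5 + I) = -5 + I + (2 + Q/8)/I)
z(A) = (20 + A)/(A + (15/8 + A*(-5 + A))/A) (z(A) = (A + 20)/(A + (2 + (1/8)*(-1) + A*(-5 + A))/A) = (20 + A)/(A + (2 - 1/8 + A*(-5 + A))/A) = (20 + A)/(A + (15/8 + A*(-5 + A))/A))
48799 + z(-203/(-96)) = 48799 + 8*(-203/(-96))*(20 - 203/(-96))/(15 + 8*(-203/(-96))*(-5 + 2*(-203/(-96)))) = 48799 + 8*(-203*(-1/96))*(20 - 203*(-1/96))/(15 + 8*(-203*(-1/96))*(-5 + 2*(-203*(-1/96)))) = 48799 + 8*(203/96)*(20 + 203/96)/(15 + 8*(203/96)*(-5 + 2*(203/96))) = 48799 + 8*(203/96)*(2123/96)/(15 + 8*(203/96)*(-5 + 203/48)) = 48799 + 8*(203/96)*(2123/96)/(15 + 8*(203/96)*(-37/48)) = 48799 + 8*(203/96)*(2123/96)/(15 - 7511/576) = 48799 + 8*(203/96)*(2123/96)/(1129/576) = 48799 + 8*(203/96)*(576/1129)*(2123/96) = 48799 + 430969/2258 = 110619111/2258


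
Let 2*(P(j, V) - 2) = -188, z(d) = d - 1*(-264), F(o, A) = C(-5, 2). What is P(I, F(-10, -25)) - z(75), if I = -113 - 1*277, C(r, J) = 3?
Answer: -431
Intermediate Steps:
F(o, A) = 3
z(d) = 264 + d (z(d) = d + 264 = 264 + d)
I = -390 (I = -113 - 277 = -390)
P(j, V) = -92 (P(j, V) = 2 + (½)*(-188) = 2 - 94 = -92)
P(I, F(-10, -25)) - z(75) = -92 - (264 + 75) = -92 - 1*339 = -92 - 339 = -431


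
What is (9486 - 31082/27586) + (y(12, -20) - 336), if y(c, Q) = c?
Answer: 126355925/13793 ≈ 9160.9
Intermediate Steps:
(9486 - 31082/27586) + (y(12, -20) - 336) = (9486 - 31082/27586) + (12 - 336) = (9486 - 31082*1/27586) - 324 = (9486 - 15541/13793) - 324 = 130824857/13793 - 324 = 126355925/13793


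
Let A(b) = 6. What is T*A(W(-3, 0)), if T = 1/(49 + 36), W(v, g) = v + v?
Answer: 6/85 ≈ 0.070588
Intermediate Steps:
W(v, g) = 2*v
T = 1/85 ≈ 0.011765
T*A(W(-3, 0)) = (1/85)*6 = 6/85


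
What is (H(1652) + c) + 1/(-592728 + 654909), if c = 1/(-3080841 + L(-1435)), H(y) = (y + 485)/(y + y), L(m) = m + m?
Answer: 58539422647541/90505166302152 ≈ 0.64681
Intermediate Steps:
L(m) = 2*m
H(y) = (485 + y)/(2*y) (H(y) = (485 + y)/((2*y)) = (485 + y)*(1/(2*y)) = (485 + y)/(2*y))
c = -1/3083711 (c = 1/(-3080841 + 2*(-1435)) = 1/(-3080841 - 2870) = 1/(-3083711) = -1/3083711 ≈ -3.2428e-7)
(H(1652) + c) + 1/(-592728 + 654909) = ((1/2)*(485 + 1652)/1652 - 1/3083711) + 1/(-592728 + 654909) = ((1/2)*(1/1652)*2137 - 1/3083711) + 1/62181 = (2137/3304 - 1/3083711) + 1/62181 = 6589887103/10188581144 + 1/62181 = 58539422647541/90505166302152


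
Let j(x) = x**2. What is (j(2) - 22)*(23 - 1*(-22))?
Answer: -810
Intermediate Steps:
(j(2) - 22)*(23 - 1*(-22)) = (2**2 - 22)*(23 - 1*(-22)) = (4 - 22)*(23 + 22) = -18*45 = -810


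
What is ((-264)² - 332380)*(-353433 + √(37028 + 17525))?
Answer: 92841194172 - 262684*√54553 ≈ 9.2780e+10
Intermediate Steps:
((-264)² - 332380)*(-353433 + √(37028 + 17525)) = (69696 - 332380)*(-353433 + √54553) = -262684*(-353433 + √54553) = 92841194172 - 262684*√54553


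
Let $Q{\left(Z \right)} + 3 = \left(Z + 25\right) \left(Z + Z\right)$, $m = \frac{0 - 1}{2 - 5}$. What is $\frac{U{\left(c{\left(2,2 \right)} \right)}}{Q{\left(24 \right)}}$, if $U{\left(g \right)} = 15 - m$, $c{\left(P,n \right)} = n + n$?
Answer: $\frac{44}{7047} \approx 0.0062438$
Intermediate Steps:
$c{\left(P,n \right)} = 2 n$
$m = \frac{1}{3}$ ($m = - \frac{1}{-3} = \left(-1\right) \left(- \frac{1}{3}\right) = \frac{1}{3} \approx 0.33333$)
$U{\left(g \right)} = \frac{44}{3}$ ($U{\left(g \right)} = 15 - \frac{1}{3} = \frac{44}{3}$)
$Q{\left(Z \right)} = -3 + 2 Z \left(25 + Z\right)$ ($Q{\left(Z \right)} = -3 + \left(Z + 25\right) \left(Z + Z\right) = -3 + \left(25 + Z\right) 2 Z = -3 + 2 Z \left(25 + Z\right)$)
$\frac{U{\left(c{\left(2,2 \right)} \right)}}{Q{\left(24 \right)}} = \frac{44}{3 \left(-3 + 2 \cdot 24^{2} + 50 \cdot 24\right)} = \frac{44}{3 \left(-3 + 2 \cdot 576 + 1200\right)} = \frac{44}{3 \left(-3 + 1152 + 1200\right)} = \frac{44}{3 \cdot 2349} = \frac{44}{3} \cdot \frac{1}{2349} = \frac{44}{7047}$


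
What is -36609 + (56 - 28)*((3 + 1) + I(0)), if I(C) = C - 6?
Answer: -36665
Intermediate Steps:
I(C) = -6 + C
-36609 + (56 - 28)*((3 + 1) + I(0)) = -36609 + (56 - 28)*((3 + 1) + (-6 + 0)) = -36609 + 28*(4 - 6) = -36609 + 28*(-2) = -36609 - 56 = -36665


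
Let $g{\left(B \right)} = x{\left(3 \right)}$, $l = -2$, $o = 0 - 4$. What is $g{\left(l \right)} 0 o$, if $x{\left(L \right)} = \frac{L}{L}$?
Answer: $0$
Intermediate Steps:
$o = -4$
$x{\left(L \right)} = 1$
$g{\left(B \right)} = 1$
$g{\left(l \right)} 0 o = 1 \cdot 0 \left(-4\right) = 0 \left(-4\right) = 0$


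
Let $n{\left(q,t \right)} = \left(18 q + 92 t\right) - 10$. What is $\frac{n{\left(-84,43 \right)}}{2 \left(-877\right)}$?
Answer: $- \frac{1217}{877} \approx -1.3877$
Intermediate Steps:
$n{\left(q,t \right)} = -10 + 18 q + 92 t$
$\frac{n{\left(-84,43 \right)}}{2 \left(-877\right)} = \frac{-10 + 18 \left(-84\right) + 92 \cdot 43}{2 \left(-877\right)} = \frac{-10 - 1512 + 3956}{-1754} = 2434 \left(- \frac{1}{1754}\right) = - \frac{1217}{877}$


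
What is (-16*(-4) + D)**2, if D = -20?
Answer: 1936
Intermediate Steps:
(-16*(-4) + D)**2 = (-16*(-4) - 20)**2 = (64 - 20)**2 = 44**2 = 1936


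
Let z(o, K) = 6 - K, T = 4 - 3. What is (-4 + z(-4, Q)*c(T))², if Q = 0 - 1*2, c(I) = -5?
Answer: 1936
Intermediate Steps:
T = 1
Q = -2 (Q = 0 - 2 = -2)
(-4 + z(-4, Q)*c(T))² = (-4 + (6 - 1*(-2))*(-5))² = (-4 + (6 + 2)*(-5))² = (-4 + 8*(-5))² = (-4 - 40)² = (-44)² = 1936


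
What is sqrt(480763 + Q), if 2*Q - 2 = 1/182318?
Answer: sqrt(15980524747397895)/182318 ≈ 693.37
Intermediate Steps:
Q = 364637/364636 (Q = 1 + (1/2)/182318 = 1 + (1/2)*(1/182318) = 1 + 1/364636 = 364637/364636 ≈ 1.0000)
sqrt(480763 + Q) = sqrt(480763 + 364637/364636) = sqrt(175303861905/364636) = sqrt(15980524747397895)/182318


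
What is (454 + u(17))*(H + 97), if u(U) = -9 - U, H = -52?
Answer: 19260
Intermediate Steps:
(454 + u(17))*(H + 97) = (454 + (-9 - 1*17))*(-52 + 97) = (454 + (-9 - 17))*45 = (454 - 26)*45 = 428*45 = 19260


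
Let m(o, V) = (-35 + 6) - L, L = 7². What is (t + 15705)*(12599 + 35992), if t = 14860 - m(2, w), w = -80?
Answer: 1488974013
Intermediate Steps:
L = 49
m(o, V) = -78 (m(o, V) = (-35 + 6) - 1*49 = -29 - 49 = -78)
t = 14938 (t = 14860 - 1*(-78) = 14860 + 78 = 14938)
(t + 15705)*(12599 + 35992) = (14938 + 15705)*(12599 + 35992) = 30643*48591 = 1488974013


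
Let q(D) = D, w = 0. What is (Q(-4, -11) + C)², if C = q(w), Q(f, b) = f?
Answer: 16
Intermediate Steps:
C = 0
(Q(-4, -11) + C)² = (-4 + 0)² = (-4)² = 16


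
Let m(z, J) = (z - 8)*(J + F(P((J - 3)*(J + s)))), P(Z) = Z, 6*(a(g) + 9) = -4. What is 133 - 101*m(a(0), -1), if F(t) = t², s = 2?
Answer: 26898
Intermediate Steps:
a(g) = -29/3 (a(g) = -9 + (⅙)*(-4) = -9 - ⅔ = -29/3)
m(z, J) = (-8 + z)*(J + (-3 + J)²*(2 + J)²) (m(z, J) = (z - 8)*(J + ((J - 3)*(J + 2))²) = (-8 + z)*(J + ((-3 + J)*(2 + J))²) = (-8 + z)*(J + (-3 + J)²*(2 + J)²))
133 - 101*m(a(0), -1) = 133 - 101*(-8*(-1) - 8*(-6 + (-1)² - 1*(-1))² - 1*(-29/3) - 29*(-6 + (-1)² - 1*(-1))²/3) = 133 - 101*(8 - 8*(-6 + 1 + 1)² + 29/3 - 29*(-6 + 1 + 1)²/3) = 133 - 101*(8 - 8*(-4)² + 29/3 - 29/3*(-4)²) = 133 - 101*(8 - 8*16 + 29/3 - 29/3*16) = 133 - 101*(8 - 128 + 29/3 - 464/3) = 133 - 101*(-265) = 133 + 26765 = 26898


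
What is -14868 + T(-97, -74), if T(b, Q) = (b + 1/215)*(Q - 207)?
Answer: 2663354/215 ≈ 12388.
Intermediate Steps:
T(b, Q) = (-207 + Q)*(1/215 + b) (T(b, Q) = (b + 1/215)*(-207 + Q) = (1/215 + b)*(-207 + Q) = (-207 + Q)*(1/215 + b))
-14868 + T(-97, -74) = -14868 + (-207/215 - 207*(-97) + (1/215)*(-74) - 74*(-97)) = -14868 + (-207/215 + 20079 - 74/215 + 7178) = -14868 + 5859974/215 = 2663354/215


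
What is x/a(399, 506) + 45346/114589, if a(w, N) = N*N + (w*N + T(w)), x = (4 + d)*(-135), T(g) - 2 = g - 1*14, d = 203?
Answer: 17580653077/52518086713 ≈ 0.33475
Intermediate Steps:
T(g) = -12 + g (T(g) = 2 + (g - 1*14) = 2 + (g - 14) = 2 + (-14 + g) = -12 + g)
x = -27945 (x = (4 + 203)*(-135) = 207*(-135) = -27945)
a(w, N) = -12 + w + N² + N*w (a(w, N) = N*N + (w*N + (-12 + w)) = N² + (N*w + (-12 + w)) = N² + (-12 + w + N*w) = -12 + w + N² + N*w)
x/a(399, 506) + 45346/114589 = -27945/(-12 + 399 + 506² + 506*399) + 45346/114589 = -27945/(-12 + 399 + 256036 + 201894) + 45346*(1/114589) = -27945/458317 + 45346/114589 = 17580653077/52518086713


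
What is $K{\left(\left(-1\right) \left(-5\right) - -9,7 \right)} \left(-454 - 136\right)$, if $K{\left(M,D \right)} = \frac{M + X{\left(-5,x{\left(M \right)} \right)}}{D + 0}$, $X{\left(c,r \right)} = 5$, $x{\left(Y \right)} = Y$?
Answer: $- \frac{11210}{7} \approx -1601.4$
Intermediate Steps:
$K{\left(M,D \right)} = \frac{5 + M}{D}$ ($K{\left(M,D \right)} = \frac{M + 5}{D + 0} = \frac{5 + M}{D}$)
$K{\left(\left(-1\right) \left(-5\right) - -9,7 \right)} \left(-454 - 136\right) = \frac{5 - -14}{7} \left(-454 - 136\right) = \frac{5 + \left(5 + 9\right)}{7} \left(-590\right) = \frac{5 + 14}{7} \left(-590\right) = \frac{1}{7} \cdot 19 \left(-590\right) = \frac{19}{7} \left(-590\right) = - \frac{11210}{7}$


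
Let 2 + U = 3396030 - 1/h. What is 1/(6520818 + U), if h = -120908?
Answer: 120908/1199026016169 ≈ 1.0084e-7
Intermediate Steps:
U = 410606953425/120908 (U = -2 + (3396030 - 1/(-120908)) = -2 + (3396030 - 1*(-1/120908)) = -2 + (3396030 + 1/120908) = -2 + 410607195241/120908 = 410606953425/120908 ≈ 3.3960e+6)
1/(6520818 + U) = 1/(6520818 + 410606953425/120908) = 1/(1199026016169/120908) = 120908/1199026016169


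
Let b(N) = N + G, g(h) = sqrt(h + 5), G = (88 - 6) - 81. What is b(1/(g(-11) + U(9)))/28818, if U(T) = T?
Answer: 16/417861 - I*sqrt(6)/2507166 ≈ 3.829e-5 - 9.77e-7*I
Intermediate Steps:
G = 1 (G = 82 - 81 = 1)
g(h) = sqrt(5 + h)
b(N) = 1 + N (b(N) = N + 1 = 1 + N)
b(1/(g(-11) + U(9)))/28818 = (1 + 1/(sqrt(5 - 11) + 9))/28818 = (1 + 1/(sqrt(-6) + 9))*(1/28818) = (1 + 1/(I*sqrt(6) + 9))*(1/28818) = (1 + 1/(9 + I*sqrt(6)))*(1/28818) = 1/28818 + 1/(28818*(9 + I*sqrt(6)))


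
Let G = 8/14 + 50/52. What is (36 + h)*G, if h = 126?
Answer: 22599/91 ≈ 248.34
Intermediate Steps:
G = 279/182 (G = 8*(1/14) + 50*(1/52) = 4/7 + 25/26 = 279/182 ≈ 1.5330)
(36 + h)*G = (36 + 126)*(279/182) = 162*(279/182) = 22599/91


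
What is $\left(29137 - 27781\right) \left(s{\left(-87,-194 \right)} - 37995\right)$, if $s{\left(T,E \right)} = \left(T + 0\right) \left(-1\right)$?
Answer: $-51403248$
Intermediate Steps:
$s{\left(T,E \right)} = - T$ ($s{\left(T,E \right)} = T \left(-1\right) = - T$)
$\left(29137 - 27781\right) \left(s{\left(-87,-194 \right)} - 37995\right) = \left(29137 - 27781\right) \left(\left(-1\right) \left(-87\right) - 37995\right) = 1356 \left(87 - 37995\right) = 1356 \left(-37908\right) = -51403248$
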